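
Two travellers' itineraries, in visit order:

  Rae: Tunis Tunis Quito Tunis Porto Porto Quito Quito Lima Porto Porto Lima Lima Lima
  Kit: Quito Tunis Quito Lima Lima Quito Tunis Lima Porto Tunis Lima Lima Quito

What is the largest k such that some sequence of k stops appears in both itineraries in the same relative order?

Pick Quito at Rae[3]=Kit[1]; then Tunis at Rae[4]=Kit[2]; then Quito at Rae[7]=Kit[3]; then Quito at Rae[8]=Kit[6]; then Lima at Rae[9]=Kit[8]; then Porto at Rae[10]=Kit[9]; then Lima at Rae[12]=Kit[11]; then Lima at Rae[13]=Kit[12]; all 8 stops appear in both, in order. The LCS DP gives dp[14][13] = 8, so this is optimal.

8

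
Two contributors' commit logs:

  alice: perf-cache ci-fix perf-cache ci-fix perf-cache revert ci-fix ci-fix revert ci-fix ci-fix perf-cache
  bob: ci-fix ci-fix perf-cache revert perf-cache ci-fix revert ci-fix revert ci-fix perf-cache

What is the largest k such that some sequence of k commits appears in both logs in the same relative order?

Taking ci-fix at alice[2]=bob[1], ci-fix at alice[4]=bob[2], perf-cache at alice[5]=bob[3], revert at alice[6]=bob[4], ci-fix at alice[7]=bob[6], ci-fix at alice[8]=bob[8], revert at alice[9]=bob[9], ci-fix at alice[11]=bob[10], perf-cache at alice[12]=bob[11] gives a common subsequence of length 9. The LCS DP gives dp[12][11] = 9, so this is optimal.

9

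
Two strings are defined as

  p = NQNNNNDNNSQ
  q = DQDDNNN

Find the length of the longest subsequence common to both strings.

4

One common subsequence of length 4: Q [2,2], then N [6,5], then N [8,6], then N [9,7]. The LCS DP gives dp[11][7] = 4, so this is optimal.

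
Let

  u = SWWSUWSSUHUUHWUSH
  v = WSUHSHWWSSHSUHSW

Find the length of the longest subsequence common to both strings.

10

Taking W (u #3, v #1); then S (u #4, v #2); then U (u #5, v #3); then W (u #6, v #8); then S (u #7, v #9); then S (u #8, v #10); then H (u #10, v #11); then U (u #12, v #13); then H (u #13, v #14); then W (u #14, v #16) gives a common subsequence of length 10. dp[17][16] = 10 confirms this is the maximum.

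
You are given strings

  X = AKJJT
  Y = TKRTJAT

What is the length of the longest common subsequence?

Let dp[i][j] be the LCS length of the first i characters of X and the first j characters of Y. dp[i][j] = dp[i-1][j-1]+1 when the i-th and j-th characters match, else max(dp[i-1][j], dp[i][j-1]).
    ·  T  K  R  T  J  A  T
 ·  0  0  0  0  0  0  0  0
 A  0  0  0  0  0  0  1  1
 K  0  0  1  1  1  1  1  1
 J  0  0  1  1  1  2  2  2
 J  0  0  1  1  1  2  2  2
 T  0  1  1  1  2  2  2  3
dp[5][7] = 3. One LCS (by backtracking along matches): KJT.

3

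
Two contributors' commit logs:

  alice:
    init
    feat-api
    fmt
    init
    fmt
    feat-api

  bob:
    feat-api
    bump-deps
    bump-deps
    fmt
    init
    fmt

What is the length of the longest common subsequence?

4

Match feat-api [2,1]; then fmt [3,4]; then init [4,5]; then fmt [5,6] — 4 commits in the same relative order in both, and the DP table's final entry dp[6][6] is also 4, so no common subsequence is longer.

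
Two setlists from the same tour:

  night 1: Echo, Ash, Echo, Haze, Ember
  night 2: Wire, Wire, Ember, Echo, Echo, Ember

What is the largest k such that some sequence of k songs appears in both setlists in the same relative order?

3

One common subsequence of length 3: Echo [1,4], Echo [3,5], Ember [5,6]. Since dp[5][6] = 3, nothing longer is possible.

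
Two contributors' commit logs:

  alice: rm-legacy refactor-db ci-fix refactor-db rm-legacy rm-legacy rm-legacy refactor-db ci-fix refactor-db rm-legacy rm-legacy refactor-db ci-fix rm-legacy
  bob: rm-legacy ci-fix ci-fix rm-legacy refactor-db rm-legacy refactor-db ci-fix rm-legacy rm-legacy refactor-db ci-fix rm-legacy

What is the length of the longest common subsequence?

11

Taking rm-legacy [1,1], then ci-fix [3,3], then refactor-db [4,5], then rm-legacy [7,6], then refactor-db [8,7], then ci-fix [9,8], then rm-legacy [11,9], then rm-legacy [12,10], then refactor-db [13,11], then ci-fix [14,12], then rm-legacy [15,13] gives a common subsequence of length 11. dp[15][13] = 11 confirms this is the maximum.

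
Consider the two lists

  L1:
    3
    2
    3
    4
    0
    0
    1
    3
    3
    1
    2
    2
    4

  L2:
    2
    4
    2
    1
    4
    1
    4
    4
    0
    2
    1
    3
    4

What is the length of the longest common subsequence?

Match 2 (L1 #2, L2 #3); then 4 (L1 #4, L2 #8); then 0 (L1 #5, L2 #9); then 1 (L1 #7, L2 #11); then 3 (L1 #9, L2 #12); then 4 (L1 #13, L2 #13) — 6 values in the same relative order in both. The LCS DP gives dp[13][13] = 6, so this is optimal.

6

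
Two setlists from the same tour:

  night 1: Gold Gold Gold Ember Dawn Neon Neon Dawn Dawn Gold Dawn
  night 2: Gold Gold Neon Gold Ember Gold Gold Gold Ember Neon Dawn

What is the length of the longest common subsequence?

6

Pick Gold (night 1 #1, night 2 #6), then Gold (night 1 #2, night 2 #7), then Gold (night 1 #3, night 2 #8), then Ember (night 1 #4, night 2 #9), then Neon (night 1 #7, night 2 #10), then Dawn (night 1 #11, night 2 #11); all 6 songs appear in both, in order, and the DP table's final entry dp[11][11] is also 6, so no common subsequence is longer.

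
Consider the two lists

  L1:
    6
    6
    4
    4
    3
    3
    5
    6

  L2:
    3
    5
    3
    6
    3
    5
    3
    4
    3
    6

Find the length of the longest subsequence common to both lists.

4

Taking 6 [1,4], then 4 [4,8], then 3 [6,9], then 6 [8,10] gives a common subsequence of length 4. The LCS DP gives dp[8][10] = 4, so this is optimal.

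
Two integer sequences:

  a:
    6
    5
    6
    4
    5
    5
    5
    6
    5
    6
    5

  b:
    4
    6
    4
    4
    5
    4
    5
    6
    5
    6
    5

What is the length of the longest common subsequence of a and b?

Let dp[i][j] be the LCS length of the first i values of a and the first j values of b. dp[i][j] = dp[i-1][j-1]+1 when the i-th and j-th values match, else max(dp[i-1][j], dp[i][j-1]).
    ·  4  6  4  4  5  4  5  6  5  6  5
 ·  0  0  0  0  0  0  0  0  0  0  0  0
 6  0  0  1  1  1  1  1  1  1  1  1  1
 5  0  0  1  1  1  2  2  2  2  2  2  2
 6  0  0  1  1  1  2  2  2  3  3  3  3
 4  0  1  1  2  2  2  3  3  3  3  3  3
 5  0  1  1  2  2  3  3  4  4  4  4  4
 5  0  1  1  2  2  3  3  4  4  5  5  5
 5  0  1  1  2  2  3  3  4  4  5  5  6
 6  0  1  2  2  2  3  3  4  5  5  6  6
 5  0  1  2  2  2  3  3  4  5  6  6  7
 6  0  1  2  2  2  3  3  4  5  6  7  7
 5  0  1  2  2  2  3  3  4  5  6  7  8
dp[11][11] = 8. One LCS (by backtracking along matches): 6, 5, 4, 5, 6, 5, 6, 5.

8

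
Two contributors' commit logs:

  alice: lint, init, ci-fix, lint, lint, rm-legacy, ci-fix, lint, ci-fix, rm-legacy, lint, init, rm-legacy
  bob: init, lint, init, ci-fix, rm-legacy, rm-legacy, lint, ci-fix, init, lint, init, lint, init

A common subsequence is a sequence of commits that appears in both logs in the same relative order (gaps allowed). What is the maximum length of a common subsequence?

8

Pick lint (alice #1, bob #2), then init (alice #2, bob #3), then ci-fix (alice #3, bob #4), then lint (alice #5, bob #7), then ci-fix (alice #7, bob #8), then lint (alice #8, bob #10), then lint (alice #11, bob #12), then init (alice #12, bob #13); all 8 commits appear in both, in order. Since dp[13][13] = 8, nothing longer is possible.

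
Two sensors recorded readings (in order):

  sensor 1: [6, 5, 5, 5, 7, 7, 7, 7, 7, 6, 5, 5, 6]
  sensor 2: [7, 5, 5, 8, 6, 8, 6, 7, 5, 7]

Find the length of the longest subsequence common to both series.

4

Taking 5 (sensor 1 #2, sensor 2 #2), then 5 (sensor 1 #3, sensor 2 #3), then 5 (sensor 1 #4, sensor 2 #9), then 7 (sensor 1 #9, sensor 2 #10) gives a common subsequence of length 4. The LCS DP gives dp[13][10] = 4, so this is optimal.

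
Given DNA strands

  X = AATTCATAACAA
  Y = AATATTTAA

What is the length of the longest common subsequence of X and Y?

7

Let dp[i][j] be the LCS length of the first i bases of X and the first j bases of Y. dp[i][j] = dp[i-1][j-1]+1 when the i-th and j-th bases match, else max(dp[i-1][j], dp[i][j-1]).
    ·  A  A  T  A  T  T  T  A  A
 ·  0  0  0  0  0  0  0  0  0  0
 A  0  1  1  1  1  1  1  1  1  1
 A  0  1  2  2  2  2  2  2  2  2
 T  0  1  2  3  3  3  3  3  3  3
 T  0  1  2  3  3  4  4  4  4  4
 C  0  1  2  3  3  4  4  4  4  4
 A  0  1  2  3  4  4  4  4  5  5
 T  0  1  2  3  4  5  5  5  5  5
 A  0  1  2  3  4  5  5  5  6  6
 A  0  1  2  3  4  5  5  5  6  7
 C  0  1  2  3  4  5  5  5  6  7
 A  0  1  2  3  4  5  5  5  6  7
 A  0  1  2  3  4  5  5  5  6  7
dp[12][9] = 7. One LCS (by backtracking along matches): AATTTAA.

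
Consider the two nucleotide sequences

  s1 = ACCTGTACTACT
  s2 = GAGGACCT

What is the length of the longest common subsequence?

Let dp[i][j] be the LCS length of the first i bases of s1 and the first j bases of s2. dp[i][j] = dp[i-1][j-1]+1 when the i-th and j-th bases match, else max(dp[i-1][j], dp[i][j-1]).
    ·  G  A  G  G  A  C  C  T
 ·  0  0  0  0  0  0  0  0  0
 A  0  0  1  1  1  1  1  1  1
 C  0  0  1  1  1  1  2  2  2
 C  0  0  1  1  1  1  2  3  3
 T  0  0  1  1  1  1  2  3  4
 G  0  1  1  2  2  2  2  3  4
 T  0  1  1  2  2  2  2  3  4
 A  0  1  2  2  2  3  3  3  4
 C  0  1  2  2  2  3  4  4  4
 T  0  1  2  2  2  3  4  4  5
 A  0  1  2  2  2  3  4  4  5
 C  0  1  2  2  2  3  4  5  5
 T  0  1  2  2  2  3  4  5  6
dp[12][8] = 6. One LCS (by backtracking along matches): AGACCT.

6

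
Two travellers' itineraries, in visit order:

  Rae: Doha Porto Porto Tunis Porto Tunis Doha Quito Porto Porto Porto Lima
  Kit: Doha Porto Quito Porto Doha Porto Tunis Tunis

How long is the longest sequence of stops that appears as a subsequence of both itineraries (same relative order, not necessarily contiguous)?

5

Taking Doha at Rae[1]=Kit[1]; then Porto at Rae[2]=Kit[4]; then Porto at Rae[3]=Kit[6]; then Tunis at Rae[4]=Kit[7]; then Tunis at Rae[6]=Kit[8] gives a common subsequence of length 5. The LCS DP gives dp[12][8] = 5, so this is optimal.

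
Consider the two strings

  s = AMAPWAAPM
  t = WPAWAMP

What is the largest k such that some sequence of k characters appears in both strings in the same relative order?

4

Pick A [3,3] → W [5,4] → A [6,5] → P [8,7]; all 4 characters appear in both, in order. dp[9][7] = 4 confirms this is the maximum.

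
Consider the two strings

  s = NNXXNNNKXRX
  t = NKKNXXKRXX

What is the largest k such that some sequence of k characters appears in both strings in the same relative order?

7

Pick N (s #1, t #1), N (s #2, t #4), X (s #3, t #5), X (s #4, t #6), K (s #8, t #7), X (s #9, t #9), X (s #11, t #10); all 7 characters appear in both, in order. Since dp[11][10] = 7, nothing longer is possible.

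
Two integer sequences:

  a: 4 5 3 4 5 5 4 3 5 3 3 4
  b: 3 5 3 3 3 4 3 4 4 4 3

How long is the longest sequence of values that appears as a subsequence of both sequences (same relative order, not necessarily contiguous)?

One common subsequence of length 6: 5 [2,2], 3 [3,3], 3 [8,4], 3 [10,5], 3 [11,7], 4 [12,10]. dp[12][11] = 6 confirms this is the maximum.

6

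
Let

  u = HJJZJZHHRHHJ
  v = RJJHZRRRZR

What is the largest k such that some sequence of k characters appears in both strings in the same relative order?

Pick J at u[2]=v[2]; then J at u[3]=v[3]; then Z at u[4]=v[5]; then Z at u[6]=v[9]; then R at u[9]=v[10]; all 5 characters appear in both, in order. The LCS DP gives dp[12][10] = 5, so this is optimal.

5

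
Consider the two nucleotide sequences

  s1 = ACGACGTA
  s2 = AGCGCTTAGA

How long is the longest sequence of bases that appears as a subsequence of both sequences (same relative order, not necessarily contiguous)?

6

One common subsequence of length 6: A at s1[1]=s2[1], C at s1[2]=s2[3], G at s1[3]=s2[4], A at s1[4]=s2[8], G at s1[6]=s2[9], A at s1[8]=s2[10]. dp[8][10] = 6 confirms this is the maximum.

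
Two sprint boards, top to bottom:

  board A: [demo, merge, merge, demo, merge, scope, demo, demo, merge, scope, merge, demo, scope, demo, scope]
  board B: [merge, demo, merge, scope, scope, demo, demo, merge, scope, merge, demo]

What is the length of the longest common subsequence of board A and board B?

10

Pick merge [3,1], then demo [4,2], then merge [5,3], then scope [6,5], then demo [7,6], then demo [8,7], then merge [9,8], then scope [10,9], then merge [11,10], then demo [14,11]; all 10 tasks appear in both, in order, and the DP table's final entry dp[15][11] is also 10, so no common subsequence is longer.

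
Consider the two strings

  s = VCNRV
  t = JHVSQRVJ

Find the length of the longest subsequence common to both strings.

3

Let dp[i][j] be the LCS length of the first i characters of s and the first j characters of t. dp[i][j] = dp[i-1][j-1]+1 when the i-th and j-th characters match, else max(dp[i-1][j], dp[i][j-1]).
    ·  J  H  V  S  Q  R  V  J
 ·  0  0  0  0  0  0  0  0  0
 V  0  0  0  1  1  1  1  1  1
 C  0  0  0  1  1  1  1  1  1
 N  0  0  0  1  1  1  1  1  1
 R  0  0  0  1  1  1  2  2  2
 V  0  0  0  1  1  1  2  3  3
dp[5][8] = 3. One LCS (by backtracking along matches): VRV.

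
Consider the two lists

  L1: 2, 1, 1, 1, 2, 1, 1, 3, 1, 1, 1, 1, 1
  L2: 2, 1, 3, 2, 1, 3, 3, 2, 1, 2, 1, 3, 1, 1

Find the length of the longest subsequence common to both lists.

9

Match 2 at L1[1]=L2[1]; then 1 at L1[2]=L2[2]; then 1 at L1[3]=L2[5]; then 1 at L1[4]=L2[9]; then 2 at L1[5]=L2[10]; then 1 at L1[7]=L2[11]; then 3 at L1[8]=L2[12]; then 1 at L1[12]=L2[13]; then 1 at L1[13]=L2[14] — 9 values in the same relative order in both. Since dp[13][14] = 9, nothing longer is possible.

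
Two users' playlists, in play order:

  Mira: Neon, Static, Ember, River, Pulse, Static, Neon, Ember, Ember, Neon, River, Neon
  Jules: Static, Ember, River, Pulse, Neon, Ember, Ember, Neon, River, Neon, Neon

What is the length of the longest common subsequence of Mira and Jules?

Pick Static (Mira #2, Jules #1), then Ember (Mira #3, Jules #2), then River (Mira #4, Jules #3), then Pulse (Mira #5, Jules #4), then Neon (Mira #7, Jules #5), then Ember (Mira #8, Jules #6), then Ember (Mira #9, Jules #7), then Neon (Mira #10, Jules #8), then River (Mira #11, Jules #9), then Neon (Mira #12, Jules #11); all 10 songs appear in both, in order. The LCS DP gives dp[12][11] = 10, so this is optimal.

10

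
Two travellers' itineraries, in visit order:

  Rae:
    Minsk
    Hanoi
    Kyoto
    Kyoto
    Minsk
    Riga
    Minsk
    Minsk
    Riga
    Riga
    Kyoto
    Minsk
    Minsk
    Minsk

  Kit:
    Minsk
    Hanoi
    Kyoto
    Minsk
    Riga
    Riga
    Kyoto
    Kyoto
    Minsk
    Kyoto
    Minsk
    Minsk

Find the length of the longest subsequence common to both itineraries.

10

Taking Minsk at Rae[1]=Kit[1] → Hanoi at Rae[2]=Kit[2] → Kyoto at Rae[4]=Kit[3] → Minsk at Rae[5]=Kit[4] → Riga at Rae[6]=Kit[5] → Riga at Rae[9]=Kit[6] → Kyoto at Rae[11]=Kit[8] → Minsk at Rae[12]=Kit[9] → Minsk at Rae[13]=Kit[11] → Minsk at Rae[14]=Kit[12] gives a common subsequence of length 10. Since dp[14][12] = 10, nothing longer is possible.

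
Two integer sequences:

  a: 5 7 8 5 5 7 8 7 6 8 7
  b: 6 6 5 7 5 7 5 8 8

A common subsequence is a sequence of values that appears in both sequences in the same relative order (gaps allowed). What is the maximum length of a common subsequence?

6

Pick 5 at a[1]=b[3], then 7 at a[2]=b[4], then 5 at a[4]=b[5], then 5 at a[5]=b[7], then 8 at a[7]=b[8], then 8 at a[10]=b[9]; all 6 values appear in both, in order. Since dp[11][9] = 6, nothing longer is possible.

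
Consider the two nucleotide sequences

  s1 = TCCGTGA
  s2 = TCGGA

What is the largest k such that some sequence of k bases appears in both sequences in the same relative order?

Pick T at s1[1]=s2[1]; then C at s1[3]=s2[2]; then G at s1[4]=s2[3]; then G at s1[6]=s2[4]; then A at s1[7]=s2[5]; all 5 bases appear in both, in order, and the DP table's final entry dp[7][5] is also 5, so no common subsequence is longer.

5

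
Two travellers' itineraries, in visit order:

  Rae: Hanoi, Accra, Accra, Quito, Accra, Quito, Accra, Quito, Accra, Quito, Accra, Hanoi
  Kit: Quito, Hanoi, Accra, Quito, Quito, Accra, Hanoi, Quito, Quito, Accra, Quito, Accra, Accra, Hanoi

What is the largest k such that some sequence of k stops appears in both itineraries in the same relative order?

10

Match Hanoi [1,2]; then Accra [2,3]; then Accra [3,6]; then Quito [4,8]; then Quito [6,9]; then Accra [7,10]; then Quito [8,11]; then Accra [9,12]; then Accra [11,13]; then Hanoi [12,14] — 10 stops in the same relative order in both. dp[12][14] = 10 confirms this is the maximum.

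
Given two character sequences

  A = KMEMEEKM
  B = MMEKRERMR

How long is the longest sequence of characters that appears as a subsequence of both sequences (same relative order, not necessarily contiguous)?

One common subsequence of length 5: M at A[2]=B[1], M at A[4]=B[2], E at A[5]=B[3], E at A[6]=B[6], M at A[8]=B[8], and the DP table's final entry dp[8][9] is also 5, so no common subsequence is longer.

5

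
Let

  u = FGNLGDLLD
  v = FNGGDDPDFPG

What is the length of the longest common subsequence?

5

Let dp[i][j] be the LCS length of the first i characters of u and the first j characters of v. dp[i][j] = dp[i-1][j-1]+1 when the i-th and j-th characters match, else max(dp[i-1][j], dp[i][j-1]).
    ·  F  N  G  G  D  D  P  D  F  P  G
 ·  0  0  0  0  0  0  0  0  0  0  0  0
 F  0  1  1  1  1  1  1  1  1  1  1  1
 G  0  1  1  2  2  2  2  2  2  2  2  2
 N  0  1  2  2  2  2  2  2  2  2  2  2
 L  0  1  2  2  2  2  2  2  2  2  2  2
 G  0  1  2  3  3  3  3  3  3  3  3  3
 D  0  1  2  3  3  4  4  4  4  4  4  4
 L  0  1  2  3  3  4  4  4  4  4  4  4
 L  0  1  2  3  3  4  4  4  4  4  4  4
 D  0  1  2  3  3  4  5  5  5  5  5  5
dp[9][11] = 5. One LCS (by backtracking along matches): FGGDD.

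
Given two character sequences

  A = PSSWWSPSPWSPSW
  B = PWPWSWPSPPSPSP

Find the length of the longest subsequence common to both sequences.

10

Pick P (A #1, B #1) → W (A #4, B #2) → W (A #5, B #4) → S (A #6, B #5) → P (A #7, B #7) → S (A #8, B #8) → P (A #9, B #10) → S (A #11, B #11) → P (A #12, B #12) → S (A #13, B #13); all 10 characters appear in both, in order. Since dp[14][14] = 10, nothing longer is possible.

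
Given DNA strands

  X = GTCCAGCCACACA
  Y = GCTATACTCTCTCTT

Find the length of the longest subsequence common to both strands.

Pick G [1,1]; then T [2,5]; then A [5,6]; then C [7,7]; then C [8,9]; then C [10,11]; then C [12,13]; all 7 bases appear in both, in order, and the DP table's final entry dp[13][15] is also 7, so no common subsequence is longer.

7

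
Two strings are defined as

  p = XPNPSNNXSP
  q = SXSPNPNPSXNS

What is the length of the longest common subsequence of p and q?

One common subsequence of length 7: X (p #1, q #2), P (p #2, q #6), N (p #3, q #7), P (p #4, q #8), S (p #5, q #9), N (p #7, q #11), S (p #9, q #12). dp[10][12] = 7 confirms this is the maximum.

7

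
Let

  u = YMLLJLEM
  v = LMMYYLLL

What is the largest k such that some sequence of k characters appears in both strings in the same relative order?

4

One common subsequence of length 4: Y at u[1]=v[5], L at u[3]=v[6], L at u[4]=v[7], L at u[6]=v[8]. Since dp[8][8] = 4, nothing longer is possible.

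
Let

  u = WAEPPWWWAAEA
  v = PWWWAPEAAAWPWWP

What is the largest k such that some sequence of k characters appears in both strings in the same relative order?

7

Pick P [5,1] → W [6,2] → W [7,3] → W [8,4] → A [9,8] → A [10,9] → A [12,10]; all 7 characters appear in both, in order. The LCS DP gives dp[12][15] = 7, so this is optimal.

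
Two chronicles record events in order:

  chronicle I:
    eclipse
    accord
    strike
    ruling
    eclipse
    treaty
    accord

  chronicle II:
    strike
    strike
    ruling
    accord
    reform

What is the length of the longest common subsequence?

One common subsequence of length 3: strike (chronicle I #3, chronicle II #2), then ruling (chronicle I #4, chronicle II #3), then accord (chronicle I #7, chronicle II #4), and the DP table's final entry dp[7][5] is also 3, so no common subsequence is longer.

3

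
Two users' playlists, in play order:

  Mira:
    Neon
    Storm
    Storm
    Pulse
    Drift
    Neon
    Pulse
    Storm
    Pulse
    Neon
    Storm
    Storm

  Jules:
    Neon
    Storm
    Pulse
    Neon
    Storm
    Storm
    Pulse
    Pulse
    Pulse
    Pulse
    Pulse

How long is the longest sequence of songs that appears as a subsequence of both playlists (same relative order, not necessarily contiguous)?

6

One common subsequence of length 6: Neon [1,4], Storm [2,5], Storm [3,6], Pulse [4,9], Pulse [7,10], Pulse [9,11]. The LCS DP gives dp[12][11] = 6, so this is optimal.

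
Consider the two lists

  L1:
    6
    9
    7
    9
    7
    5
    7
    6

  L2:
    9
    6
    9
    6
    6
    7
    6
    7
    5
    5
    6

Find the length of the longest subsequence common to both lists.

One common subsequence of length 6: 6 (L1 #1, L2 #2) → 9 (L1 #2, L2 #3) → 7 (L1 #3, L2 #6) → 7 (L1 #5, L2 #8) → 5 (L1 #6, L2 #10) → 6 (L1 #8, L2 #11). The LCS DP gives dp[8][11] = 6, so this is optimal.

6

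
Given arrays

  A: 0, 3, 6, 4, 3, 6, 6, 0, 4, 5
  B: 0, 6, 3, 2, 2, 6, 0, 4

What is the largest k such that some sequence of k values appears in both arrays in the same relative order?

Match 0 (A #1, B #1), 6 (A #3, B #2), 3 (A #5, B #3), 6 (A #7, B #6), 0 (A #8, B #7), 4 (A #9, B #8) — 6 values in the same relative order in both. Since dp[10][8] = 6, nothing longer is possible.

6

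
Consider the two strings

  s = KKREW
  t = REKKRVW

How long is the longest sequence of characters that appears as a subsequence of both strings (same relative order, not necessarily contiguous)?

Taking K at s[1]=t[3], then K at s[2]=t[4], then R at s[3]=t[5], then W at s[5]=t[7] gives a common subsequence of length 4. The LCS DP gives dp[5][7] = 4, so this is optimal.

4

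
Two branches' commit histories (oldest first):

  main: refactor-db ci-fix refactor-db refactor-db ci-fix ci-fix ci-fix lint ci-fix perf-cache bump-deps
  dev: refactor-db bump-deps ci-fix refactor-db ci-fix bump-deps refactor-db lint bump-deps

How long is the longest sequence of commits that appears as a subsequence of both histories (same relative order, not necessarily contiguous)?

6

Match refactor-db (main #1, dev #1) → ci-fix (main #2, dev #3) → refactor-db (main #3, dev #4) → refactor-db (main #4, dev #7) → lint (main #8, dev #8) → bump-deps (main #11, dev #9) — 6 commits in the same relative order in both. Since dp[11][9] = 6, nothing longer is possible.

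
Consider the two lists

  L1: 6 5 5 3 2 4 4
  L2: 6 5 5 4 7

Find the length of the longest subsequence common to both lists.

4

Let dp[i][j] be the LCS length of the first i values of L1 and the first j values of L2. dp[i][j] = dp[i-1][j-1]+1 when the i-th and j-th values match, else max(dp[i-1][j], dp[i][j-1]).
    ·  6  5  5  4  7
 ·  0  0  0  0  0  0
 6  0  1  1  1  1  1
 5  0  1  2  2  2  2
 5  0  1  2  3  3  3
 3  0  1  2  3  3  3
 2  0  1  2  3  3  3
 4  0  1  2  3  4  4
 4  0  1  2  3  4  4
dp[7][5] = 4. One LCS (by backtracking along matches): 6, 5, 5, 4.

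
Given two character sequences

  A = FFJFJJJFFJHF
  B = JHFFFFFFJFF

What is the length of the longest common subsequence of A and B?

7

One common subsequence of length 7: F at A[1]=B[4], F at A[2]=B[5], F at A[4]=B[6], F at A[8]=B[7], F at A[9]=B[8], J at A[10]=B[9], F at A[12]=B[11]. The LCS DP gives dp[12][11] = 7, so this is optimal.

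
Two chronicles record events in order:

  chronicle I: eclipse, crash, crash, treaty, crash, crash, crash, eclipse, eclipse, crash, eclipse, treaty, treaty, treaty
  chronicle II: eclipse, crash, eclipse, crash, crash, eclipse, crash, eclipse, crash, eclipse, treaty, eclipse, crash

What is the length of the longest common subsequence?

Taking eclipse [1,1]; then crash [2,2]; then crash [3,4]; then crash [5,5]; then crash [6,7]; then crash [7,9]; then eclipse [8,10]; then eclipse [9,12]; then crash [10,13] gives a common subsequence of length 9. dp[14][13] = 9 confirms this is the maximum.

9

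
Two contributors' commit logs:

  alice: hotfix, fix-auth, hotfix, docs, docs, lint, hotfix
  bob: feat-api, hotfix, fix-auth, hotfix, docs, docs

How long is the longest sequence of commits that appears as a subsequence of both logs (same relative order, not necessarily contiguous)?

Pick hotfix at alice[1]=bob[2] → fix-auth at alice[2]=bob[3] → hotfix at alice[3]=bob[4] → docs at alice[4]=bob[5] → docs at alice[5]=bob[6]; all 5 commits appear in both, in order, and the DP table's final entry dp[7][6] is also 5, so no common subsequence is longer.

5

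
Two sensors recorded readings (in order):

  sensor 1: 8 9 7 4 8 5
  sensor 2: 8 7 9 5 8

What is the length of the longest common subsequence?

Let dp[i][j] be the LCS length of the first i values of sensor 1 and the first j values of sensor 2. dp[i][j] = dp[i-1][j-1]+1 when the i-th and j-th values match, else max(dp[i-1][j], dp[i][j-1]).
    ·  8  7  9  5  8
 ·  0  0  0  0  0  0
 8  0  1  1  1  1  1
 9  0  1  1  2  2  2
 7  0  1  2  2  2  2
 4  0  1  2  2  2  2
 8  0  1  2  2  2  3
 5  0  1  2  2  3  3
dp[6][5] = 3. One LCS (by backtracking along matches): 8, 9, 8.

3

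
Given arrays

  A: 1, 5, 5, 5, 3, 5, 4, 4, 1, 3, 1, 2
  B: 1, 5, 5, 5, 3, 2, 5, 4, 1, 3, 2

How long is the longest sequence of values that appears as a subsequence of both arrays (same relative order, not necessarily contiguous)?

Let dp[i][j] be the LCS length of the first i values of A and the first j values of B. dp[i][j] = dp[i-1][j-1]+1 when the i-th and j-th values match, else max(dp[i-1][j], dp[i][j-1]).
    ·  1  5  5  5  3  2  5  4  1  3  2
 ·  0  0  0  0  0  0  0  0  0  0  0  0
 1  0  1  1  1  1  1  1  1  1  1  1  1
 5  0  1  2  2  2  2  2  2  2  2  2  2
 5  0  1  2  3  3  3  3  3  3  3  3  3
 5  0  1  2  3  4  4  4  4  4  4  4  4
 3  0  1  2  3  4  5  5  5  5  5  5  5
 5  0  1  2  3  4  5  5  6  6  6  6  6
 4  0  1  2  3  4  5  5  6  7  7  7  7
 4  0  1  2  3  4  5  5  6  7  7  7  7
 1  0  1  2  3  4  5  5  6  7  8  8  8
 3  0  1  2  3  4  5  5  6  7  8  9  9
 1  0  1  2  3  4  5  5  6  7  8  9  9
 2  0  1  2  3  4  5  6  6  7  8  9 10
dp[12][11] = 10. One LCS (by backtracking along matches): 1, 5, 5, 5, 3, 5, 4, 1, 3, 2.

10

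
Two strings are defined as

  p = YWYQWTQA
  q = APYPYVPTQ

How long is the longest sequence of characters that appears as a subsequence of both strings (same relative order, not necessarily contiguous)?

4

Pick Y (p #1, q #3) → Y (p #3, q #5) → T (p #6, q #8) → Q (p #7, q #9); all 4 characters appear in both, in order. dp[8][9] = 4 confirms this is the maximum.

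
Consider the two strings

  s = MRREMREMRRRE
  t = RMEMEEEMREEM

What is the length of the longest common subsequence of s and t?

7

Let dp[i][j] be the LCS length of the first i characters of s and the first j characters of t. dp[i][j] = dp[i-1][j-1]+1 when the i-th and j-th characters match, else max(dp[i-1][j], dp[i][j-1]).
    ·  R  M  E  M  E  E  E  M  R  E  E  M
 ·  0  0  0  0  0  0  0  0  0  0  0  0  0
 M  0  0  1  1  1  1  1  1  1  1  1  1  1
 R  0  1  1  1  1  1  1  1  1  2  2  2  2
 R  0  1  1  1  1  1  1  1  1  2  2  2  2
 E  0  1  1  2  2  2  2  2  2  2  3  3  3
 M  0  1  2  2  3  3  3  3  3  3  3  3  4
 R  0  1  2  2  3  3  3  3  3  4  4  4  4
 E  0  1  2  3  3  4  4  4  4  4  5  5  5
 M  0  1  2  3  4  4  4  4  5  5  5  5  6
 R  0  1  2  3  4  4  4  4  5  6  6  6  6
 R  0  1  2  3  4  4  4  4  5  6  6  6  6
 R  0  1  2  3  4  4  4  4  5  6  6  6  6
 E  0  1  2  3  4  5  5  5  5  6  7  7  7
dp[12][12] = 7. One LCS (by backtracking along matches): MEMEMRE.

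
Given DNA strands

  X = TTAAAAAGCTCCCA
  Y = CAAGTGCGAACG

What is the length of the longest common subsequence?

One common subsequence of length 6: A (X #6, Y #2) → A (X #7, Y #3) → G (X #8, Y #4) → T (X #10, Y #5) → C (X #11, Y #7) → C (X #12, Y #11), and the DP table's final entry dp[14][12] is also 6, so no common subsequence is longer.

6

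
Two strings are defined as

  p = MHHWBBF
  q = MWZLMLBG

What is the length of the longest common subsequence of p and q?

Let dp[i][j] be the LCS length of the first i characters of p and the first j characters of q. dp[i][j] = dp[i-1][j-1]+1 when the i-th and j-th characters match, else max(dp[i-1][j], dp[i][j-1]).
    ·  M  W  Z  L  M  L  B  G
 ·  0  0  0  0  0  0  0  0  0
 M  0  1  1  1  1  1  1  1  1
 H  0  1  1  1  1  1  1  1  1
 H  0  1  1  1  1  1  1  1  1
 W  0  1  2  2  2  2  2  2  2
 B  0  1  2  2  2  2  2  3  3
 B  0  1  2  2  2  2  2  3  3
 F  0  1  2  2  2  2  2  3  3
dp[7][8] = 3. One LCS (by backtracking along matches): MWB.

3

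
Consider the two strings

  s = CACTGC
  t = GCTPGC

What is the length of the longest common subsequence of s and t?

4

Pick C (s #3, t #2); then T (s #4, t #3); then G (s #5, t #5); then C (s #6, t #6); all 4 characters appear in both, in order. Since dp[6][6] = 4, nothing longer is possible.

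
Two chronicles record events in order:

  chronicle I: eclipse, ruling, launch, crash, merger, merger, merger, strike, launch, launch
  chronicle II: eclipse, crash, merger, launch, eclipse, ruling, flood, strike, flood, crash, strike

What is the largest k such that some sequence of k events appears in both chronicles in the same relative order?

Taking eclipse at chronicle I[1]=chronicle II[5]; then ruling at chronicle I[2]=chronicle II[6]; then crash at chronicle I[4]=chronicle II[10]; then strike at chronicle I[8]=chronicle II[11] gives a common subsequence of length 4. The LCS DP gives dp[10][11] = 4, so this is optimal.

4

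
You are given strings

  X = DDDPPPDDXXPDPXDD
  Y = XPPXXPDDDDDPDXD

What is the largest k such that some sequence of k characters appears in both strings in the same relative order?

Taking D (X #1, Y #7); then D (X #2, Y #8); then D (X #3, Y #9); then D (X #7, Y #10); then D (X #8, Y #11); then P (X #11, Y #12); then D (X #12, Y #13); then X (X #14, Y #14); then D (X #16, Y #15) gives a common subsequence of length 9. dp[16][15] = 9 confirms this is the maximum.

9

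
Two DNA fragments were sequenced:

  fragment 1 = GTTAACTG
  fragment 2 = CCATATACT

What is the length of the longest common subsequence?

5

Let dp[i][j] be the LCS length of the first i bases of fragment 1 and the first j bases of fragment 2. dp[i][j] = dp[i-1][j-1]+1 when the i-th and j-th bases match, else max(dp[i-1][j], dp[i][j-1]).
    ·  C  C  A  T  A  T  A  C  T
 ·  0  0  0  0  0  0  0  0  0  0
 G  0  0  0  0  0  0  0  0  0  0
 T  0  0  0  0  1  1  1  1  1  1
 T  0  0  0  0  1  1  2  2  2  2
 A  0  0  0  1  1  2  2  3  3  3
 A  0  0  0  1  1  2  2  3  3  3
 C  0  1  1  1  1  2  2  3  4  4
 T  0  1  1  1  2  2  3  3  4  5
 G  0  1  1  1  2  2  3  3  4  5
dp[8][9] = 5. One LCS (by backtracking along matches): TTACT.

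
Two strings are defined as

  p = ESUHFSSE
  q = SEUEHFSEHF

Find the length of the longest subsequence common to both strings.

Let dp[i][j] be the LCS length of the first i characters of p and the first j characters of q. dp[i][j] = dp[i-1][j-1]+1 when the i-th and j-th characters match, else max(dp[i-1][j], dp[i][j-1]).
    ·  S  E  U  E  H  F  S  E  H  F
 ·  0  0  0  0  0  0  0  0  0  0  0
 E  0  0  1  1  1  1  1  1  1  1  1
 S  0  1  1  1  1  1  1  2  2  2  2
 U  0  1  1  2  2  2  2  2  2  2  2
 H  0  1  1  2  2  3  3  3  3  3  3
 F  0  1  1  2  2  3  4  4  4  4  4
 S  0  1  1  2  2  3  4  5  5  5  5
 S  0  1  1  2  2  3  4  5  5  5  5
 E  0  1  2  2  3  3  4  5  6  6  6
dp[8][10] = 6. One LCS (by backtracking along matches): EUHFSE.

6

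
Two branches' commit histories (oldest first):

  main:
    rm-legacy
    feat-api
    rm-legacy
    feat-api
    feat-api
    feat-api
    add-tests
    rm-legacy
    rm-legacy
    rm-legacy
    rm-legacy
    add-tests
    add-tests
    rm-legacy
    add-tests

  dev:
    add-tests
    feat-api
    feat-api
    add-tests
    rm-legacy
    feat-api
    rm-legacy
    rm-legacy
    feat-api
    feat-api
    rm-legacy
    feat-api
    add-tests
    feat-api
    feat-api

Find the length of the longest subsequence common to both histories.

8

One common subsequence of length 8: feat-api [5,2]; then feat-api [6,3]; then add-tests [7,4]; then rm-legacy [8,5]; then rm-legacy [9,7]; then rm-legacy [10,8]; then rm-legacy [11,11]; then add-tests [12,13]. dp[15][15] = 8 confirms this is the maximum.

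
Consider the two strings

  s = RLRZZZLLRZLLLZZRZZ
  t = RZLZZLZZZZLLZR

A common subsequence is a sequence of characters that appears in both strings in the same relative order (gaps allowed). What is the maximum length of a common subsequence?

One common subsequence of length 10: R (s #1, t #1), then L (s #2, t #6), then Z (s #4, t #7), then Z (s #5, t #8), then Z (s #6, t #9), then Z (s #10, t #10), then L (s #12, t #11), then L (s #13, t #12), then Z (s #15, t #13), then R (s #16, t #14). The LCS DP gives dp[18][14] = 10, so this is optimal.

10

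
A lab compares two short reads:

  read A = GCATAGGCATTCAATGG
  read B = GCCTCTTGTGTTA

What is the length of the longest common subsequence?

8

Taking G [1,1], C [2,5], T [4,7], G [6,8], G [7,10], T [10,11], T [11,12], A [14,13] gives a common subsequence of length 8, and the DP table's final entry dp[17][13] is also 8, so no common subsequence is longer.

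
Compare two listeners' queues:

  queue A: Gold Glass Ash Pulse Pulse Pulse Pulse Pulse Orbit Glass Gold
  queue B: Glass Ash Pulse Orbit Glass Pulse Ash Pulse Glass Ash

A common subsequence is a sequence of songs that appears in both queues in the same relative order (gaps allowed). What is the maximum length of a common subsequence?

6

Pick Glass [2,1], then Ash [3,2], then Pulse [4,3], then Pulse [5,6], then Pulse [8,8], then Glass [10,9]; all 6 songs appear in both, in order. Since dp[11][10] = 6, nothing longer is possible.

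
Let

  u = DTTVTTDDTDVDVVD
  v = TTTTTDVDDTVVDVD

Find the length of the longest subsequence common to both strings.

One common subsequence of length 11: T at u[2]=v[2] → T at u[3]=v[3] → T at u[5]=v[4] → T at u[6]=v[5] → D at u[7]=v[8] → D at u[8]=v[9] → T at u[9]=v[10] → V at u[11]=v[12] → D at u[12]=v[13] → V at u[14]=v[14] → D at u[15]=v[15], and the DP table's final entry dp[15][15] is also 11, so no common subsequence is longer.

11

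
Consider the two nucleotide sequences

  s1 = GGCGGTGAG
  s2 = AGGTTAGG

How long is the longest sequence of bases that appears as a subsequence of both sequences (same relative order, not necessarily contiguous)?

Let dp[i][j] be the LCS length of the first i bases of s1 and the first j bases of s2. dp[i][j] = dp[i-1][j-1]+1 when the i-th and j-th bases match, else max(dp[i-1][j], dp[i][j-1]).
    ·  A  G  G  T  T  A  G  G
 ·  0  0  0  0  0  0  0  0  0
 G  0  0  1  1  1  1  1  1  1
 G  0  0  1  2  2  2  2  2  2
 C  0  0  1  2  2  2  2  2  2
 G  0  0  1  2  2  2  2  3  3
 G  0  0  1  2  2  2  2  3  4
 T  0  0  1  2  3  3  3  3  4
 G  0  0  1  2  3  3  3  4  4
 A  0  1  1  2  3  3  4  4  4
 G  0  1  2  2  3  3  4  5  5
dp[9][8] = 5. One LCS (by backtracking along matches): GGTGG.

5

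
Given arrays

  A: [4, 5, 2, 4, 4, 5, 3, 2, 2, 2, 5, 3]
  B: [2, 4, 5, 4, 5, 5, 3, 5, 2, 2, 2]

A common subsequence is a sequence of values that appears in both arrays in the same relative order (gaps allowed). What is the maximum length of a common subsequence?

Taking 4 [1,2], then 5 [2,3], then 4 [4,4], then 5 [6,6], then 3 [7,7], then 2 [8,9], then 2 [9,10], then 2 [10,11] gives a common subsequence of length 8. The LCS DP gives dp[12][11] = 8, so this is optimal.

8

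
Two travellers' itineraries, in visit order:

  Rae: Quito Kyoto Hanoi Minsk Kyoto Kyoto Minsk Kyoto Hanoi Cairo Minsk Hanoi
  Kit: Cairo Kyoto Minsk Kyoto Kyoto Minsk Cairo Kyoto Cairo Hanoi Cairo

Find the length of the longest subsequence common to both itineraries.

8

Pick Kyoto (Rae #2, Kit #2); then Minsk (Rae #4, Kit #3); then Kyoto (Rae #5, Kit #4); then Kyoto (Rae #6, Kit #5); then Minsk (Rae #7, Kit #6); then Kyoto (Rae #8, Kit #8); then Hanoi (Rae #9, Kit #10); then Cairo (Rae #10, Kit #11); all 8 stops appear in both, in order. The LCS DP gives dp[12][11] = 8, so this is optimal.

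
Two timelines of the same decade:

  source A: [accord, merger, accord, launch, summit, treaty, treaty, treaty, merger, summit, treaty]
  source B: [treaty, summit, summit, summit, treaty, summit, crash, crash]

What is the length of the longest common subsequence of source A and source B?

3

Pick summit [5,4]; then treaty [8,5]; then summit [10,6]; all 3 events appear in both, in order. Since dp[11][8] = 3, nothing longer is possible.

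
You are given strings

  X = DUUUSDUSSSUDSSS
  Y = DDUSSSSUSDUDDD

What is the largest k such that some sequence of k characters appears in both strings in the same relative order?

One common subsequence of length 8: D (X #1, Y #2), U (X #2, Y #3), S (X #5, Y #5), S (X #8, Y #6), S (X #9, Y #7), S (X #10, Y #9), U (X #11, Y #11), D (X #12, Y #14), and the DP table's final entry dp[15][14] is also 8, so no common subsequence is longer.

8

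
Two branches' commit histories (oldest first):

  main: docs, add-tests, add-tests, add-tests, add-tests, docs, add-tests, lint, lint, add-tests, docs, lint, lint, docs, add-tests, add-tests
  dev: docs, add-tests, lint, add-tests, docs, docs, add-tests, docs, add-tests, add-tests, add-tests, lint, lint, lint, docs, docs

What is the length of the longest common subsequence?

Match docs [1,1], add-tests [2,4], add-tests [3,7], add-tests [4,9], add-tests [5,10], add-tests [7,11], lint [8,13], lint [9,14], docs [11,15], docs [14,16] — 10 commits in the same relative order in both. The LCS DP gives dp[16][16] = 10, so this is optimal.

10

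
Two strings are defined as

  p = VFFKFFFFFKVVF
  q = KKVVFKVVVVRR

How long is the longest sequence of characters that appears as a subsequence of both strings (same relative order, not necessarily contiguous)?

Taking V [1,4], F [3,5], K [4,6], V [11,9], V [12,10] gives a common subsequence of length 5. dp[13][12] = 5 confirms this is the maximum.

5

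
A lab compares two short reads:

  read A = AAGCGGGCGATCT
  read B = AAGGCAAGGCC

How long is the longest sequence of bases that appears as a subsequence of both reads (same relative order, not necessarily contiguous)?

8

Let dp[i][j] be the LCS length of the first i bases of read A and the first j bases of read B. dp[i][j] = dp[i-1][j-1]+1 when the i-th and j-th bases match, else max(dp[i-1][j], dp[i][j-1]).
    ·  A  A  G  G  C  A  A  G  G  C  C
 ·  0  0  0  0  0  0  0  0  0  0  0  0
 A  0  1  1  1  1  1  1  1  1  1  1  1
 A  0  1  2  2  2  2  2  2  2  2  2  2
 G  0  1  2  3  3  3  3  3  3  3  3  3
 C  0  1  2  3  3  4  4  4  4  4  4  4
 G  0  1  2  3  4  4  4  4  5  5  5  5
 G  0  1  2  3  4  4  4  4  5  6  6  6
 G  0  1  2  3  4  4  4  4  5  6  6  6
 C  0  1  2  3  4  5  5  5  5  6  7  7
 G  0  1  2  3  4  5  5  5  6  6  7  7
 A  0  1  2  3  4  5  6  6  6  6  7  7
 T  0  1  2  3  4  5  6  6  6  6  7  7
 C  0  1  2  3  4  5  6  6  6  6  7  8
 T  0  1  2  3  4  5  6  6  6  6  7  8
dp[13][11] = 8. One LCS (by backtracking along matches): AAGCGGCC.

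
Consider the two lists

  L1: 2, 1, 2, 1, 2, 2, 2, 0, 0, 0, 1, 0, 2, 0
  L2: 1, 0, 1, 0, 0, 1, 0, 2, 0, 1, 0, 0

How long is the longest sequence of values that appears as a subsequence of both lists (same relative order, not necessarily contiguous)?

8

Match 1 (L1 #2, L2 #1), then 1 (L1 #4, L2 #3), then 0 (L1 #8, L2 #5), then 0 (L1 #9, L2 #7), then 0 (L1 #10, L2 #9), then 1 (L1 #11, L2 #10), then 0 (L1 #12, L2 #11), then 0 (L1 #14, L2 #12) — 8 values in the same relative order in both. dp[14][12] = 8 confirms this is the maximum.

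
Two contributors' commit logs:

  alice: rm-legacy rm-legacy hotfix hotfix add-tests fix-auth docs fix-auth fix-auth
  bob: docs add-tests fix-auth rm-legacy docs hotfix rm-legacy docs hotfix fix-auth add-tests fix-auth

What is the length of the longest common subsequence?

5

Match rm-legacy [1,4] → rm-legacy [2,7] → hotfix [3,9] → add-tests [5,11] → fix-auth [9,12] — 5 commits in the same relative order in both, and the DP table's final entry dp[9][12] is also 5, so no common subsequence is longer.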